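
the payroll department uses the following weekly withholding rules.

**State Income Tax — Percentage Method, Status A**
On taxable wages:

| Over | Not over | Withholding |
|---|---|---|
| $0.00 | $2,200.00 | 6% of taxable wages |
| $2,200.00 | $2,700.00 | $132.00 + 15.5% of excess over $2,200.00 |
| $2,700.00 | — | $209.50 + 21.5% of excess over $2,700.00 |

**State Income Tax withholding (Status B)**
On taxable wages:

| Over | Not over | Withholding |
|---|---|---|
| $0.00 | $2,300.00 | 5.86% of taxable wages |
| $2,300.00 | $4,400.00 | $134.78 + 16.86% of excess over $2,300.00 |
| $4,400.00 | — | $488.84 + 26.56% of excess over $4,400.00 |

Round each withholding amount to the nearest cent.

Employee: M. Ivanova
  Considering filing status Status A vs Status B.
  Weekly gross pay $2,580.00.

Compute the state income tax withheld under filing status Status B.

$181.99

State Income Tax (Status B): taxable = $2,580.00
  $134.78 + 16.86% × ($2,580.00 − $2,300.00) = $134.78 + 16.86% × $280.00 = $181.99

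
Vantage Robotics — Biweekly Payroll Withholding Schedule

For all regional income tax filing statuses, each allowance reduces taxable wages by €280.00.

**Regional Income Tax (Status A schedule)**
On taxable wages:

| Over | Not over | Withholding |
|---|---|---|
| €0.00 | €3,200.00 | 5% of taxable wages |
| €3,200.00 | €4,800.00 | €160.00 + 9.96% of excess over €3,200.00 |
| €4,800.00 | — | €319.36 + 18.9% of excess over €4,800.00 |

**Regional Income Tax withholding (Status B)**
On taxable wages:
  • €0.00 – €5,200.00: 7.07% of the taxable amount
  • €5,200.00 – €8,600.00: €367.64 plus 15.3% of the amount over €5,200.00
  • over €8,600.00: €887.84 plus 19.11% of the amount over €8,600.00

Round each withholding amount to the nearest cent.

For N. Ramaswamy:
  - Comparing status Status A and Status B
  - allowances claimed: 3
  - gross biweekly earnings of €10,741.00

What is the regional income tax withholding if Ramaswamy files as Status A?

€1,283.45

Regional Income Tax (Status A): taxable = €10,741.00 − 3×€280.00 = €9,901.00
  €319.36 + 18.9% × (€9,901.00 − €4,800.00) = €319.36 + 18.9% × €5,101.00 = €1,283.45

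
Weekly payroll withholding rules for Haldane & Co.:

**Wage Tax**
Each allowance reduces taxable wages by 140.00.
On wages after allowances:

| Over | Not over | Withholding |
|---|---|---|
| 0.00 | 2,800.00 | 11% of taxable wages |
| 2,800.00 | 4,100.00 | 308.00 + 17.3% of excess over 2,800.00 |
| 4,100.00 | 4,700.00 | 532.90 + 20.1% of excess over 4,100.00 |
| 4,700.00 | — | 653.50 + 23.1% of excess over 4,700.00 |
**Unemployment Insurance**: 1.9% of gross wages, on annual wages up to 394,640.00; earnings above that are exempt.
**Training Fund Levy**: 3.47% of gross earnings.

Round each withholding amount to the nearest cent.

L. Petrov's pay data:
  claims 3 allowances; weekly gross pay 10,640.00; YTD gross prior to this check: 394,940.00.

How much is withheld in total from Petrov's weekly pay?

2,297.83

Wage Tax: taxable = 10,640.00 − 3×140.00 = 10,220.00
  653.50 + 23.1% × (10,220.00 − 4,700.00) = 653.50 + 23.1% × 5,520.00 = 1,928.62
Unemployment Insurance: YTD 394,940.00 ≥ cap 394,640.00 → 0.00
Training Fund Levy: 3.47% × 10,640.00 = 369.21
Total: 1,928.62 + 0.00 + 369.21 = 2,297.83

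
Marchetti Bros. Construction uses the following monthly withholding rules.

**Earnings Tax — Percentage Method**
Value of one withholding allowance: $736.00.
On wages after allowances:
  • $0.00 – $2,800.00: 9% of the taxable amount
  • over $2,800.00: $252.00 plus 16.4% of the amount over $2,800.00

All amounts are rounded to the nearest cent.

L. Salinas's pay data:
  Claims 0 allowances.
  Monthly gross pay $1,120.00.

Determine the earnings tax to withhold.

Earnings Tax: taxable = $1,120.00
  9% × $1,120.00 = $100.80

$100.80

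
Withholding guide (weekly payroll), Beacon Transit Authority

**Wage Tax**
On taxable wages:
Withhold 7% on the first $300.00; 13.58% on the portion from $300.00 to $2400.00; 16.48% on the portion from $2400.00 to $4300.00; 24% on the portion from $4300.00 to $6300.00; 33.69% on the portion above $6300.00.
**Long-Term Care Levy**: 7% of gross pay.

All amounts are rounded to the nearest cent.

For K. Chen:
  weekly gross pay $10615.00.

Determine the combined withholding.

Wage Tax: taxable = $10615.00
  $1099.30 + 33.69% × ($10615.00 − $6300.00) = $1099.30 + 33.69% × $4315.00 = $2553.02
Long-Term Care Levy: 7% × $10615.00 = $743.05
Total: $2553.02 + $743.05 = $3296.07

$3296.07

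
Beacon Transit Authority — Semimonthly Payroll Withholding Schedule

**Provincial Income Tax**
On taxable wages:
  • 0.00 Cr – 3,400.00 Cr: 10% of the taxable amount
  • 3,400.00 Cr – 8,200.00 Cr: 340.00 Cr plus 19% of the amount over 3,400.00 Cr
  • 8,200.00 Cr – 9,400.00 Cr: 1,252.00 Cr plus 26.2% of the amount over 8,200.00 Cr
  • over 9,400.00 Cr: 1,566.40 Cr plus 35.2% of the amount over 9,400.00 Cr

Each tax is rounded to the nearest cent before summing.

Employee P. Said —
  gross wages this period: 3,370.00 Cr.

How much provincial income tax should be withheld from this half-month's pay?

Provincial Income Tax: taxable = 3,370.00 Cr
  10% × 3,370.00 Cr = 337.00 Cr

337.00 Cr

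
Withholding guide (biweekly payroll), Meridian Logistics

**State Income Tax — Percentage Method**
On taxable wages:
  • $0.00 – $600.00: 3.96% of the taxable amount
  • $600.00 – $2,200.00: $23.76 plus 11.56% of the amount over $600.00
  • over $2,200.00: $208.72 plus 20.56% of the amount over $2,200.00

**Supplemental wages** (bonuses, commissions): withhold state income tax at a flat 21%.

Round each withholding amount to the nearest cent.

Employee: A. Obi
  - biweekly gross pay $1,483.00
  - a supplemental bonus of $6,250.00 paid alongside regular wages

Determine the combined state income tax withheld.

State Income Tax: taxable = $1,483.00
  $23.76 + 11.56% × ($1,483.00 − $600.00) = $23.76 + 11.56% × $883.00 = $125.83
Supplemental (21% flat on bonus): 21% × $6,250.00 = $1,312.50
Total state income tax: $125.83 + $1,312.50 = $1,438.33

$1,438.33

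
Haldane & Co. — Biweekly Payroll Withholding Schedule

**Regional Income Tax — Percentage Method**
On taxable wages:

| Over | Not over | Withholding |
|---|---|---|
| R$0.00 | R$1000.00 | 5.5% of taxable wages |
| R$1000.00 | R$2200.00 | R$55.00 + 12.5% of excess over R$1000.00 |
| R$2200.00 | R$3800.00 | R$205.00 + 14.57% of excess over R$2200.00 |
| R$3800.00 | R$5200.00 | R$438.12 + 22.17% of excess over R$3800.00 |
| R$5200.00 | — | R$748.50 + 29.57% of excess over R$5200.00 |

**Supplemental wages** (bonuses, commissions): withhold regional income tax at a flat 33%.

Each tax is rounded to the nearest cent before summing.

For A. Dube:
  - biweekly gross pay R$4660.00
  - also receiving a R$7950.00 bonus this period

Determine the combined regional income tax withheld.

R$3252.28

Regional Income Tax: taxable = R$4660.00
  R$438.12 + 22.17% × (R$4660.00 − R$3800.00) = R$438.12 + 22.17% × R$860.00 = R$628.78
Supplemental (33% flat on bonus): 33% × R$7950.00 = R$2623.50
Total regional income tax: R$628.78 + R$2623.50 = R$3252.28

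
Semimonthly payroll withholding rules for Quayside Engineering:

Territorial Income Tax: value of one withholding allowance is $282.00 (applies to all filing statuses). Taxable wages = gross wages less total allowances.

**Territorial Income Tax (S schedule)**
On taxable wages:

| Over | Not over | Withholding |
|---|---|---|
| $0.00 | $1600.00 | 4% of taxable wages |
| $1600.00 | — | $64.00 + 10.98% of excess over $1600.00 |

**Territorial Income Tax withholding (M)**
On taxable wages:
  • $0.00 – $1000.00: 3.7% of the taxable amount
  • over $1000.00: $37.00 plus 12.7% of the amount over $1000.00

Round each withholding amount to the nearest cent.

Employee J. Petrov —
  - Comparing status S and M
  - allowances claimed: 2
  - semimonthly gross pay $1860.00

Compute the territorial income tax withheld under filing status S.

$51.84

Territorial Income Tax (S): taxable = $1860.00 − 2×$282.00 = $1296.00
  4% × $1296.00 = $51.84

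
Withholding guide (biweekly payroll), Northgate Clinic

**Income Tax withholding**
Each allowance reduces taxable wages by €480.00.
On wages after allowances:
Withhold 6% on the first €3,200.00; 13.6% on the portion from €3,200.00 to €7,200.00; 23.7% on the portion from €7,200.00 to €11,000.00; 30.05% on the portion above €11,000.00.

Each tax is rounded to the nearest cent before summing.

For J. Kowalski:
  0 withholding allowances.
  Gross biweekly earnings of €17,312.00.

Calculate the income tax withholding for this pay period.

€3,533.36

Income Tax: taxable = €17,312.00
  €1,636.60 + 30.05% × (€17,312.00 − €11,000.00) = €1,636.60 + 30.05% × €6,312.00 = €3,533.36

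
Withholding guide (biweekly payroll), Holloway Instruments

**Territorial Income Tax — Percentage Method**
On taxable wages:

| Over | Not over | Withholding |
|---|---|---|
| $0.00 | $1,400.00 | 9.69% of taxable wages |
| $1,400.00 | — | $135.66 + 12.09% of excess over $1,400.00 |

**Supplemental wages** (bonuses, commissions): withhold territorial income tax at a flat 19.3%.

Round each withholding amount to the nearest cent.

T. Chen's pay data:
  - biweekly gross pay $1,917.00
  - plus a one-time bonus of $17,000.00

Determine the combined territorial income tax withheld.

Territorial Income Tax: taxable = $1,917.00
  $135.66 + 12.09% × ($1,917.00 − $1,400.00) = $135.66 + 12.09% × $517.00 = $198.17
Supplemental (19.3% flat on bonus): 19.3% × $17,000.00 = $3,281.00
Total territorial income tax: $198.17 + $3,281.00 = $3,479.17

$3,479.17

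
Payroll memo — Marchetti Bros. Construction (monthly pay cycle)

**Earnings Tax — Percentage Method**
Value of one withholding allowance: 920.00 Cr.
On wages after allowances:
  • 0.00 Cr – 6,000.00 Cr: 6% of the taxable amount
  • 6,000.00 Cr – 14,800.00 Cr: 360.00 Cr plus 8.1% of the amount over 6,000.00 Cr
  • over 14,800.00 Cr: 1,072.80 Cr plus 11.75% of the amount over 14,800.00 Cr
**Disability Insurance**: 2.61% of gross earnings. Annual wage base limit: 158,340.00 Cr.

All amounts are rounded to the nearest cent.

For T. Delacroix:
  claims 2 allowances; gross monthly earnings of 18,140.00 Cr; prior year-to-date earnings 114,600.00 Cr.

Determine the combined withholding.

1,722.50 Cr

Earnings Tax: taxable = 18,140.00 Cr − 2×920.00 Cr = 16,300.00 Cr
  1,072.80 Cr + 11.75% × (16,300.00 Cr − 14,800.00 Cr) = 1,072.80 Cr + 11.75% × 1,500.00 Cr = 1,249.05 Cr
Disability Insurance: 2.61% × 18,140.00 Cr = 473.45 Cr
Total: 1,249.05 Cr + 473.45 Cr = 1,722.50 Cr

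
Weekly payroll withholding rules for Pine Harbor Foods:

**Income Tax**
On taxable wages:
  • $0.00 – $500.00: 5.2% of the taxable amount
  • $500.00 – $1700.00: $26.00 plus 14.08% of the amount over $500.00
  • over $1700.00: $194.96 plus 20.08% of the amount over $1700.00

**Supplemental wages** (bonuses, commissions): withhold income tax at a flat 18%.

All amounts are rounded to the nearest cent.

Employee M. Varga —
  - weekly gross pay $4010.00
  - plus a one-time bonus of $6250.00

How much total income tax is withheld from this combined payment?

Income Tax: taxable = $4010.00
  $194.96 + 20.08% × ($4010.00 − $1700.00) = $194.96 + 20.08% × $2310.00 = $658.81
Supplemental (18% flat on bonus): 18% × $6250.00 = $1125.00
Total income tax: $658.81 + $1125.00 = $1783.81

$1783.81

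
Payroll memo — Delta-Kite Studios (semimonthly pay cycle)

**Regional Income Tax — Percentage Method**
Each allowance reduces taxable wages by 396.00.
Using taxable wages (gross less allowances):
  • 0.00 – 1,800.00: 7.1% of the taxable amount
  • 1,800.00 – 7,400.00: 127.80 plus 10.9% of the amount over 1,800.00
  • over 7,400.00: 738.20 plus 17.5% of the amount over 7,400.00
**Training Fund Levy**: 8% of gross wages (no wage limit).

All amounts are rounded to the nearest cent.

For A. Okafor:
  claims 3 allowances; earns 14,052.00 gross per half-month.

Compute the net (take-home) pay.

11,233.44

Regional Income Tax: taxable = 14,052.00 − 3×396.00 = 12,864.00
  738.20 + 17.5% × (12,864.00 − 7,400.00) = 738.20 + 17.5% × 5,464.00 = 1,694.40
Training Fund Levy: 8% × 14,052.00 = 1,124.16
Total withheld: 1,694.40 + 1,124.16 = 2,818.56
Net pay: 14,052.00 − 2,818.56 = 11,233.44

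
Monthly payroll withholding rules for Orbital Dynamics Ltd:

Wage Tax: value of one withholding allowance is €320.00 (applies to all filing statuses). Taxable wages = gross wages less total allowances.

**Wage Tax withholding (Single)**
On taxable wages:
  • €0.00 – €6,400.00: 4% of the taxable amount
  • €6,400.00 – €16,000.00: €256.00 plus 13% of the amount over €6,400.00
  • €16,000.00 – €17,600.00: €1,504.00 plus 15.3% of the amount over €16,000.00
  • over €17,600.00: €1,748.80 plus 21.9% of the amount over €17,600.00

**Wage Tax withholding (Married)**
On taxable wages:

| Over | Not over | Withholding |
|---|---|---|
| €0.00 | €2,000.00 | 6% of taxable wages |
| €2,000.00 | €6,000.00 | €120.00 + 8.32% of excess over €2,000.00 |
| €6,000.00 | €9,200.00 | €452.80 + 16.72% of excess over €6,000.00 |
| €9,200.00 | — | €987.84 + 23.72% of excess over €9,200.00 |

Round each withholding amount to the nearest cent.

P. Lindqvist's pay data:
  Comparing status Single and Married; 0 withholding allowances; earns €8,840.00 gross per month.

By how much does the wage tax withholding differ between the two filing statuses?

Wage Tax (Single): taxable = €8,840.00
  €256.00 + 13% × (€8,840.00 − €6,400.00) = €256.00 + 13% × €2,440.00 = €573.20
Wage Tax (Married): taxable = €8,840.00
  €452.80 + 16.72% × (€8,840.00 − €6,000.00) = €452.80 + 16.72% × €2,840.00 = €927.65
Difference: |€573.20 − €927.65| = €354.45 (higher under Married)

€354.45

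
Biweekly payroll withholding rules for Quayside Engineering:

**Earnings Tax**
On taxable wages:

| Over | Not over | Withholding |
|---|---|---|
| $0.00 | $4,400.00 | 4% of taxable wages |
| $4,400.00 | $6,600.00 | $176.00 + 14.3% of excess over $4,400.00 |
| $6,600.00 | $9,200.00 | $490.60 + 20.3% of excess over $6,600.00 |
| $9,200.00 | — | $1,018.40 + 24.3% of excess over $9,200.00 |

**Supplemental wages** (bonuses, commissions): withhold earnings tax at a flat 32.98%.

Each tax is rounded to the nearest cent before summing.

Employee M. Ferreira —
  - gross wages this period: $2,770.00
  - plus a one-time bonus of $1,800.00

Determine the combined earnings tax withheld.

$704.44

Earnings Tax: taxable = $2,770.00
  4% × $2,770.00 = $110.80
Supplemental (32.98% flat on bonus): 32.98% × $1,800.00 = $593.64
Total earnings tax: $110.80 + $593.64 = $704.44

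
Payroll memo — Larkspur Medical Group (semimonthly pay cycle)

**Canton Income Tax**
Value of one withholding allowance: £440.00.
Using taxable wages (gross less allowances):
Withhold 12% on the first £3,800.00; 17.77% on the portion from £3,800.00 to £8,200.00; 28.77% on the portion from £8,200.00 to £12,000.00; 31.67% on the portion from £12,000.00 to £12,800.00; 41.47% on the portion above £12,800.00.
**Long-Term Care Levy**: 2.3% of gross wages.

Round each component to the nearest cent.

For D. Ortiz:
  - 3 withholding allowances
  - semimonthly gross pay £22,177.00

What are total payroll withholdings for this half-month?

Canton Income Tax: taxable = £22,177.00 − 3×£440.00 = £20,857.00
  £2,584.50 + 41.47% × (£20,857.00 − £12,800.00) = £2,584.50 + 41.47% × £8,057.00 = £5,925.74
Long-Term Care Levy: 2.3% × £22,177.00 = £510.07
Total: £5,925.74 + £510.07 = £6,435.81

£6,435.81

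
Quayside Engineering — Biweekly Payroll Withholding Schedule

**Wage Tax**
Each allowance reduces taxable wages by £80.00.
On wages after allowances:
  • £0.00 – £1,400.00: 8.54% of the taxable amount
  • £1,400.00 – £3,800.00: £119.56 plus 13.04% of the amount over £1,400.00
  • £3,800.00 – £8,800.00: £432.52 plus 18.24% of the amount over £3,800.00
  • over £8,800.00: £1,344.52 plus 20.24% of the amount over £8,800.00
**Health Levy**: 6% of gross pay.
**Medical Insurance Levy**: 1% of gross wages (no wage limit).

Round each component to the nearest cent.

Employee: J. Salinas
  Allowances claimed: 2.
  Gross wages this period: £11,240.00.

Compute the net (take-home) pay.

£8,647.21

Wage Tax: taxable = £11,240.00 − 2×£80.00 = £11,080.00
  £1,344.52 + 20.24% × (£11,080.00 − £8,800.00) = £1,344.52 + 20.24% × £2,280.00 = £1,805.99
Health Levy: 6% × £11,240.00 = £674.40
Medical Insurance Levy: 1% × £11,240.00 = £112.40
Total withheld: £1,805.99 + £674.40 + £112.40 = £2,592.79
Net pay: £11,240.00 − £2,592.79 = £8,647.21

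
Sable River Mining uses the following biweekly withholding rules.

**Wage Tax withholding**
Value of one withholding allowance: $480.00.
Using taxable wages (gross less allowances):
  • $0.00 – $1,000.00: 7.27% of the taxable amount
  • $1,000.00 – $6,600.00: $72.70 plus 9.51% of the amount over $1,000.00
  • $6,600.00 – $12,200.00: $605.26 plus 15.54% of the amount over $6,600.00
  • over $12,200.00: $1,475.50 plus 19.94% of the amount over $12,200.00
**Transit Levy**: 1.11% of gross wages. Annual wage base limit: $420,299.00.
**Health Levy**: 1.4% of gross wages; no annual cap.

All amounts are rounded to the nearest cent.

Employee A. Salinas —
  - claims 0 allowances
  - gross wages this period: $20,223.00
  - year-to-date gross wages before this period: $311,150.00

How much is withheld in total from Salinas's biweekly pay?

Wage Tax: taxable = $20,223.00
  $1,475.50 + 19.94% × ($20,223.00 − $12,200.00) = $1,475.50 + 19.94% × $8,023.00 = $3,075.29
Transit Levy: 1.11% × $20,223.00 = $224.48
Health Levy: 1.4% × $20,223.00 = $283.12
Total: $3,075.29 + $224.48 + $283.12 = $3,582.89

$3,582.89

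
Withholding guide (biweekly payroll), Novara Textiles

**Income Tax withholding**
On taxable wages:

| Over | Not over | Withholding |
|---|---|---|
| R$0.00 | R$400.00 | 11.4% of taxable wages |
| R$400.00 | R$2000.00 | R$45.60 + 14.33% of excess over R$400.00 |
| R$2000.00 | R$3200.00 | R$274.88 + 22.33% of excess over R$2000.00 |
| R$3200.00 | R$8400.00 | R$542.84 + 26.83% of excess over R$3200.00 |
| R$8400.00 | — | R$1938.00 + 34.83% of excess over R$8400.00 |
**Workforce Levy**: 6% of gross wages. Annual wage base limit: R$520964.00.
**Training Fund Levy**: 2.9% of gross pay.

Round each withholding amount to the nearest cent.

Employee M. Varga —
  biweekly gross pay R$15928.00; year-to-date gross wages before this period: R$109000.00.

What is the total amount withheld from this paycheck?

R$5977.59

Income Tax: taxable = R$15928.00
  R$1938.00 + 34.83% × (R$15928.00 − R$8400.00) = R$1938.00 + 34.83% × R$7528.00 = R$4560.00
Workforce Levy: 6% × R$15928.00 = R$955.68
Training Fund Levy: 2.9% × R$15928.00 = R$461.91
Total: R$4560.00 + R$955.68 + R$461.91 = R$5977.59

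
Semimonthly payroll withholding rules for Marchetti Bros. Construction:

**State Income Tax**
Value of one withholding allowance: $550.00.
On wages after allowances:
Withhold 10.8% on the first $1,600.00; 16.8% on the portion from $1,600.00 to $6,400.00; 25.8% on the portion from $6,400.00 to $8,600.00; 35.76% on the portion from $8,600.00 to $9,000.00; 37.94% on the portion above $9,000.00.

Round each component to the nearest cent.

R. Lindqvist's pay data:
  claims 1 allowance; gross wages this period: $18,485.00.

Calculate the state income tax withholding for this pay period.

State Income Tax: taxable = $18,485.00 − 1×$550.00 = $17,935.00
  $1,689.84 + 37.94% × ($17,935.00 − $9,000.00) = $1,689.84 + 37.94% × $8,935.00 = $5,079.78

$5,079.78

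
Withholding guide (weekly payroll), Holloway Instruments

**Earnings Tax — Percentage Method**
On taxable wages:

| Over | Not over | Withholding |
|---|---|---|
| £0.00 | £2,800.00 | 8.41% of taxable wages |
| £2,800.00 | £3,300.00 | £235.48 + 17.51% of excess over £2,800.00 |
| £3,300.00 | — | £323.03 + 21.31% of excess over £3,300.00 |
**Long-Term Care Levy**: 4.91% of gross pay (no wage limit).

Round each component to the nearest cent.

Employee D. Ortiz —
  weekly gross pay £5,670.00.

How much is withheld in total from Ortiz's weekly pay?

£1,106.48

Earnings Tax: taxable = £5,670.00
  £323.03 + 21.31% × (£5,670.00 − £3,300.00) = £323.03 + 21.31% × £2,370.00 = £828.08
Long-Term Care Levy: 4.91% × £5,670.00 = £278.40
Total: £828.08 + £278.40 = £1,106.48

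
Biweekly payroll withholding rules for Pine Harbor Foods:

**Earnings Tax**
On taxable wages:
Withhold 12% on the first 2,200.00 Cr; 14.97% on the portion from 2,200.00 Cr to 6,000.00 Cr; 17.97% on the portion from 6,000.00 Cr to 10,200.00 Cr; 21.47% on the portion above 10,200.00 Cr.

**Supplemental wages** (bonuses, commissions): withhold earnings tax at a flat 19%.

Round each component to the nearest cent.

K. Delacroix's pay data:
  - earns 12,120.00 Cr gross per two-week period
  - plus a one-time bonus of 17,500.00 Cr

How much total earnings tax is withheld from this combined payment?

Earnings Tax: taxable = 12,120.00 Cr
  1,587.60 Cr + 21.47% × (12,120.00 Cr − 10,200.00 Cr) = 1,587.60 Cr + 21.47% × 1,920.00 Cr = 1,999.82 Cr
Supplemental (19% flat on bonus): 19% × 17,500.00 Cr = 3,325.00 Cr
Total earnings tax: 1,999.82 Cr + 3,325.00 Cr = 5,324.82 Cr

5,324.82 Cr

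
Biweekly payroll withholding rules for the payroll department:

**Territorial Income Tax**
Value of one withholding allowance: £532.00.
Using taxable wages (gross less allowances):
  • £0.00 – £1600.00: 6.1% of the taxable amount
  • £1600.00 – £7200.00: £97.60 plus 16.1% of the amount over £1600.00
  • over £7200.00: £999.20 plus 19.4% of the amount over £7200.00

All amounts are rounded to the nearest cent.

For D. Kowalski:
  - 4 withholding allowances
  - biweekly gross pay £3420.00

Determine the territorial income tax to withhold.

Territorial Income Tax: taxable = £3420.00 − 4×£532.00 = £1292.00
  6.1% × £1292.00 = £78.81

£78.81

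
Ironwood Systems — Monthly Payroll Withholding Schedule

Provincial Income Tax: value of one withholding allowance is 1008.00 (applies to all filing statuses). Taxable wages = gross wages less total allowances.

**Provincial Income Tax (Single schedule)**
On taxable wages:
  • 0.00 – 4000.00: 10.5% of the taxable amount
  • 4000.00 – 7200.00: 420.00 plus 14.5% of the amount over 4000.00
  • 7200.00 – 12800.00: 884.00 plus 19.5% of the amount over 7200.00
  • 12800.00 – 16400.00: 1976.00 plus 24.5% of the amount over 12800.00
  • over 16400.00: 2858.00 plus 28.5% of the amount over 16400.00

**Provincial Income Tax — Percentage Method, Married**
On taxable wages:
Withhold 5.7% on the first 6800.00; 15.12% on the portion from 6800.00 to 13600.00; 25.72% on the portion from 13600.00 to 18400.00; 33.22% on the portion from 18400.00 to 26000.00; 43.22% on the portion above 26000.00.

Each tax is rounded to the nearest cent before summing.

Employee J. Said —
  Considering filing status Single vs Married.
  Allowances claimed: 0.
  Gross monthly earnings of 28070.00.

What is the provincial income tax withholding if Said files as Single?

6183.95

Provincial Income Tax (Single): taxable = 28070.00
  2858.00 + 28.5% × (28070.00 − 16400.00) = 2858.00 + 28.5% × 11670.00 = 6183.95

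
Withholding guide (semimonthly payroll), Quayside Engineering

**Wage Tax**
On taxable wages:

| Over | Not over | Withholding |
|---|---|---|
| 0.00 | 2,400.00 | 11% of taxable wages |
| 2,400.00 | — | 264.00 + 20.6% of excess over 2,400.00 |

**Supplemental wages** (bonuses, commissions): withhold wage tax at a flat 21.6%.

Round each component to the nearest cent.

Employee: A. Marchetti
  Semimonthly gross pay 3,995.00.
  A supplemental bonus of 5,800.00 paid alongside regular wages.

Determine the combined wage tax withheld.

1,845.37

Wage Tax: taxable = 3,995.00
  264.00 + 20.6% × (3,995.00 − 2,400.00) = 264.00 + 20.6% × 1,595.00 = 592.57
Supplemental (21.6% flat on bonus): 21.6% × 5,800.00 = 1,252.80
Total wage tax: 592.57 + 1,252.80 = 1,845.37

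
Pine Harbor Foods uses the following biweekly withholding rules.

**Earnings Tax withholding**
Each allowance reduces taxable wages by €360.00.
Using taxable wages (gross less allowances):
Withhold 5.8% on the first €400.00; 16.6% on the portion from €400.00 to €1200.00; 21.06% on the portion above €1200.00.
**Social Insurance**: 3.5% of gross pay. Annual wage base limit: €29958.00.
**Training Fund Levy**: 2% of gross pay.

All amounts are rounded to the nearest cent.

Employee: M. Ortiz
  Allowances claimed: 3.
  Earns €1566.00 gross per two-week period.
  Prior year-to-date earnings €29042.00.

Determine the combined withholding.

Earnings Tax: taxable = €1566.00 − 3×€360.00 = €486.00
  €23.20 + 16.6% × (€486.00 − €400.00) = €23.20 + 16.6% × €86.00 = €37.48
Social Insurance: cap €29958.00 − YTD €29042.00 = €916.00 subject; 3.5% × €916.00 = €32.06
Training Fund Levy: 2% × €1566.00 = €31.32
Total: €37.48 + €32.06 + €31.32 = €100.86

€100.86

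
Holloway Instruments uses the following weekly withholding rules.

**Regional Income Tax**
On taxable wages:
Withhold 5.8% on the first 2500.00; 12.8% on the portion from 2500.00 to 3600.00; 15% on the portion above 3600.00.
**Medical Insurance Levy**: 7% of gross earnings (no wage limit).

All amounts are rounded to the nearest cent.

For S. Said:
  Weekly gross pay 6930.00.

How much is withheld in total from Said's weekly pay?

Regional Income Tax: taxable = 6930.00
  285.80 + 15% × (6930.00 − 3600.00) = 285.80 + 15% × 3330.00 = 785.30
Medical Insurance Levy: 7% × 6930.00 = 485.10
Total: 785.30 + 485.10 = 1270.40

1270.40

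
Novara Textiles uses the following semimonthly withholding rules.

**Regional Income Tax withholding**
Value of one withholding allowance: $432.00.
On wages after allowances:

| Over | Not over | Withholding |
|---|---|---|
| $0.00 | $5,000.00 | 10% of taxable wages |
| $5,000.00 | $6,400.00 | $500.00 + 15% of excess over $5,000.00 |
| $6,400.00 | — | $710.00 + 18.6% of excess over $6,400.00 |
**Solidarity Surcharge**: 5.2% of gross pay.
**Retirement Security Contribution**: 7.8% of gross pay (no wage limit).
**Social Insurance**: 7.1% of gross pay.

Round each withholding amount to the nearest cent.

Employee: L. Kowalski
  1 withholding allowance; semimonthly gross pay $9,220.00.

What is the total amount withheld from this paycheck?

$3,007.39

Regional Income Tax: taxable = $9,220.00 − 1×$432.00 = $8,788.00
  $710.00 + 18.6% × ($8,788.00 − $6,400.00) = $710.00 + 18.6% × $2,388.00 = $1,154.17
Solidarity Surcharge: 5.2% × $9,220.00 = $479.44
Retirement Security Contribution: 7.8% × $9,220.00 = $719.16
Social Insurance: 7.1% × $9,220.00 = $654.62
Total: $1,154.17 + $479.44 + $719.16 + $654.62 = $3,007.39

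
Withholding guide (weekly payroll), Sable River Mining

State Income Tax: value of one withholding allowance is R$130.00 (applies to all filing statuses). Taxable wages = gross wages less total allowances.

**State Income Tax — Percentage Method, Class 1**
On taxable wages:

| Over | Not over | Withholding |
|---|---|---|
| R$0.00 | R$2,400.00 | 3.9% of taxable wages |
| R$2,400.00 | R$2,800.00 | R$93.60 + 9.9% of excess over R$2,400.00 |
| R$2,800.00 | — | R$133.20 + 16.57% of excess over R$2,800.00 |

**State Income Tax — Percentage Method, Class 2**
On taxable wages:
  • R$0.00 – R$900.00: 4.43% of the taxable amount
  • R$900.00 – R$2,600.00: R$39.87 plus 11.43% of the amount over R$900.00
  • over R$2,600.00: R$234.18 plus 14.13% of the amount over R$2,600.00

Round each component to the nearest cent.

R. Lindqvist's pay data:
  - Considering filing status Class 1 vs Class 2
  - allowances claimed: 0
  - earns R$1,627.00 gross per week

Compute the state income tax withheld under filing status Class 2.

R$122.97

State Income Tax (Class 2): taxable = R$1,627.00
  R$39.87 + 11.43% × (R$1,627.00 − R$900.00) = R$39.87 + 11.43% × R$727.00 = R$122.97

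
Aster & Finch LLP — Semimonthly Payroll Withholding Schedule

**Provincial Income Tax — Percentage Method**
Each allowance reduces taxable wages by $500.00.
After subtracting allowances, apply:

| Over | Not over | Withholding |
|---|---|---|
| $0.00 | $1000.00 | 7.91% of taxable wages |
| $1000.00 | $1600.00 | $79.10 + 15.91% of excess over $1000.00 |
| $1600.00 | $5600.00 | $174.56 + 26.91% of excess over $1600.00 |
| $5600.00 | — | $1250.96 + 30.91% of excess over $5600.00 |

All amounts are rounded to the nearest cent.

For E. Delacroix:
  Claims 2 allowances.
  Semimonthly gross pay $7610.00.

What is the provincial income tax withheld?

Provincial Income Tax: taxable = $7610.00 − 2×$500.00 = $6610.00
  $1250.96 + 30.91% × ($6610.00 − $5600.00) = $1250.96 + 30.91% × $1010.00 = $1563.15

$1563.15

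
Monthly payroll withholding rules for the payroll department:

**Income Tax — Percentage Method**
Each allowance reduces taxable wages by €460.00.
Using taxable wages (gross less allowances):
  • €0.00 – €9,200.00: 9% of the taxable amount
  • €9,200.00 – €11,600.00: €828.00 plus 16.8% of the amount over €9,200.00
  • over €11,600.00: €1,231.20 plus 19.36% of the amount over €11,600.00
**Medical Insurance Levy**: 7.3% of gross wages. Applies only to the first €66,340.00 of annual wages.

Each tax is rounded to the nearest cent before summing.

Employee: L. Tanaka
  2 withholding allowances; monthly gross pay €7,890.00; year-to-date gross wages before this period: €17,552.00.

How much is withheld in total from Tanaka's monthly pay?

Income Tax: taxable = €7,890.00 − 2×€460.00 = €6,970.00
  9% × €6,970.00 = €627.30
Medical Insurance Levy: 7.3% × €7,890.00 = €575.97
Total: €627.30 + €575.97 = €1,203.27

€1,203.27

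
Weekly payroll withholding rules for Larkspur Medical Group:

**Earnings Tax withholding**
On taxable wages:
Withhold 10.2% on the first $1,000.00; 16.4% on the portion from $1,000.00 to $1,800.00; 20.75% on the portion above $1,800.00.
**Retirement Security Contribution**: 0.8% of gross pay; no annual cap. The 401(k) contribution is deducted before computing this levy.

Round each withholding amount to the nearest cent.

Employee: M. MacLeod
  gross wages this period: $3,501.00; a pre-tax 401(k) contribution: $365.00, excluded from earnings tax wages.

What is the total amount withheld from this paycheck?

$535.51

Earnings Tax: taxable = $3,501.00 − $365.00 = $3,136.00
  $233.20 + 20.75% × ($3,136.00 − $1,800.00) = $233.20 + 20.75% × $1,336.00 = $510.42
Retirement Security Contribution: 0.8% × $3,136.00 = $25.09
Total: $510.42 + $25.09 = $535.51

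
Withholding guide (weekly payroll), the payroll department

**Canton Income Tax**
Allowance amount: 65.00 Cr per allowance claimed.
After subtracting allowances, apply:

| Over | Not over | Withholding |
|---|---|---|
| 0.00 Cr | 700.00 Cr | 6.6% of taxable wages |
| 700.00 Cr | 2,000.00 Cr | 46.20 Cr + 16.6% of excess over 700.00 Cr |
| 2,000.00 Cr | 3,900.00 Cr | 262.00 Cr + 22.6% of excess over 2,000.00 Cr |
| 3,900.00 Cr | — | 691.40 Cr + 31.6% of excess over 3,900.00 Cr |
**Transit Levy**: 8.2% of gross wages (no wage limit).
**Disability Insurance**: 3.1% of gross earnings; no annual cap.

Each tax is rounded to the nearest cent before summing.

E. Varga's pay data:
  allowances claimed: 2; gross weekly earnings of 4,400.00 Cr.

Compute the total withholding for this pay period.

1,305.52 Cr

Canton Income Tax: taxable = 4,400.00 Cr − 2×65.00 Cr = 4,270.00 Cr
  691.40 Cr + 31.6% × (4,270.00 Cr − 3,900.00 Cr) = 691.40 Cr + 31.6% × 370.00 Cr = 808.32 Cr
Transit Levy: 8.2% × 4,400.00 Cr = 360.80 Cr
Disability Insurance: 3.1% × 4,400.00 Cr = 136.40 Cr
Total: 808.32 Cr + 360.80 Cr + 136.40 Cr = 1,305.52 Cr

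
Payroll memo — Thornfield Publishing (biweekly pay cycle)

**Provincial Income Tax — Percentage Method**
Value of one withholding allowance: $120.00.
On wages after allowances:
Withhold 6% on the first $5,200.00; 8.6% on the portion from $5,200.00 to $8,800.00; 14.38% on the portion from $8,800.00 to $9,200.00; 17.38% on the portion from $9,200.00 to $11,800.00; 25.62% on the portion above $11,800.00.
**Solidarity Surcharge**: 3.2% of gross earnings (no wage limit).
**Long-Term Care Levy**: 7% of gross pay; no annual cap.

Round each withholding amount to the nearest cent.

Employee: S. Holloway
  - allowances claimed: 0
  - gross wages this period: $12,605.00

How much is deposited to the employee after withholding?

$9,982.05

Provincial Income Tax: taxable = $12,605.00
  $1,131.00 + 25.62% × ($12,605.00 − $11,800.00) = $1,131.00 + 25.62% × $805.00 = $1,337.24
Solidarity Surcharge: 3.2% × $12,605.00 = $403.36
Long-Term Care Levy: 7% × $12,605.00 = $882.35
Total withheld: $1,337.24 + $403.36 + $882.35 = $2,622.95
Net pay: $12,605.00 − $2,622.95 = $9,982.05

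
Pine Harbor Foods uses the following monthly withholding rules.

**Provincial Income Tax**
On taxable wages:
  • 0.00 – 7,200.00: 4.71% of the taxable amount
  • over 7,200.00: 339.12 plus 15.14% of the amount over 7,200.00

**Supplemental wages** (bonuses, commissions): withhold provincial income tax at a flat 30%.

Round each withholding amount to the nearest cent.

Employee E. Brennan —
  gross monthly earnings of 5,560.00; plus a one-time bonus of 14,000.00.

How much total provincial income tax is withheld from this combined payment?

Provincial Income Tax: taxable = 5,560.00
  4.71% × 5,560.00 = 261.88
Supplemental (30% flat on bonus): 30% × 14,000.00 = 4,200.00
Total provincial income tax: 261.88 + 4,200.00 = 4,461.88

4,461.88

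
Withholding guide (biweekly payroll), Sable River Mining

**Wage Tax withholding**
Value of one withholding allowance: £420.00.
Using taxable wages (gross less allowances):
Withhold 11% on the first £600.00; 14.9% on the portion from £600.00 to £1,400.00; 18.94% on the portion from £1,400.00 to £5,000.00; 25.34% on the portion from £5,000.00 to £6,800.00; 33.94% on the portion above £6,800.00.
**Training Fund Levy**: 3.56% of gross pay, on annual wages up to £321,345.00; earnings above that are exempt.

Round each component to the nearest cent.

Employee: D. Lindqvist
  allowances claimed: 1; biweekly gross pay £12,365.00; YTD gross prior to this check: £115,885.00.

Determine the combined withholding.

£3,509.56

Wage Tax: taxable = £12,365.00 − 1×£420.00 = £11,945.00
  £1,323.16 + 33.94% × (£11,945.00 − £6,800.00) = £1,323.16 + 33.94% × £5,145.00 = £3,069.37
Training Fund Levy: 3.56% × £12,365.00 = £440.19
Total: £3,069.37 + £440.19 = £3,509.56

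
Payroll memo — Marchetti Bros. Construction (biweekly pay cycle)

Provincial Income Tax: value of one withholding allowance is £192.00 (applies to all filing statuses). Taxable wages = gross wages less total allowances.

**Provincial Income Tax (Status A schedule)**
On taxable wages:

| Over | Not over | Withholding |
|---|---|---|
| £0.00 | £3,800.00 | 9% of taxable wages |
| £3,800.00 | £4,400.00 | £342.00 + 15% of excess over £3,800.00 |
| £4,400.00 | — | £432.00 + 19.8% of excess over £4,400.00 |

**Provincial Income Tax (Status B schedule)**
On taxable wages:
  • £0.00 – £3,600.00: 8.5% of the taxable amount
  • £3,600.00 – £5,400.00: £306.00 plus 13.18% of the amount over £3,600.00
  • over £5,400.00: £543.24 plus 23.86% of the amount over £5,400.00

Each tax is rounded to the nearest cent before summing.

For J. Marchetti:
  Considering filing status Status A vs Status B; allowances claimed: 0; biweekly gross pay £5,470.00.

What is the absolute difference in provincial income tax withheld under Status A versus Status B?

Provincial Income Tax (Status A): taxable = £5,470.00
  £432.00 + 19.8% × (£5,470.00 − £4,400.00) = £432.00 + 19.8% × £1,070.00 = £643.86
Provincial Income Tax (Status B): taxable = £5,470.00
  £543.24 + 23.86% × (£5,470.00 − £5,400.00) = £543.24 + 23.86% × £70.00 = £559.94
Difference: |£643.86 − £559.94| = £83.92 (higher under Status A)

£83.92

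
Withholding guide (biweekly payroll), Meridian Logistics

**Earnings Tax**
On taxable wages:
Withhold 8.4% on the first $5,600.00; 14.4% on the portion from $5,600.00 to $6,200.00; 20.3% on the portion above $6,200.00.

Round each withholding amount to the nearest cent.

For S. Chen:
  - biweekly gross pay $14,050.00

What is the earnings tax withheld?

Earnings Tax: taxable = $14,050.00
  $556.80 + 20.3% × ($14,050.00 − $6,200.00) = $556.80 + 20.3% × $7,850.00 = $2,150.35

$2,150.35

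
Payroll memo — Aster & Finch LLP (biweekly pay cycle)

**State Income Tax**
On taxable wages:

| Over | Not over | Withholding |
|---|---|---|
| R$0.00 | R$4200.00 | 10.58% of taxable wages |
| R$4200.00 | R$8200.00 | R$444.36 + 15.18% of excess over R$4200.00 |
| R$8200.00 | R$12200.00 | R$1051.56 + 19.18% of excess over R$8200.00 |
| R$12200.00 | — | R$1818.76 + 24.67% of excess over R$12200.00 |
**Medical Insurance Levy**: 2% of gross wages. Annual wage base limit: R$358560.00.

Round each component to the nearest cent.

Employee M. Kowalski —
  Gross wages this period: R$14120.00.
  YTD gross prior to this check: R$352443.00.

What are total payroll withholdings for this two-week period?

R$2414.76

State Income Tax: taxable = R$14120.00
  R$1818.76 + 24.67% × (R$14120.00 − R$12200.00) = R$1818.76 + 24.67% × R$1920.00 = R$2292.42
Medical Insurance Levy: cap R$358560.00 − YTD R$352443.00 = R$6117.00 subject; 2% × R$6117.00 = R$122.34
Total: R$2292.42 + R$122.34 = R$2414.76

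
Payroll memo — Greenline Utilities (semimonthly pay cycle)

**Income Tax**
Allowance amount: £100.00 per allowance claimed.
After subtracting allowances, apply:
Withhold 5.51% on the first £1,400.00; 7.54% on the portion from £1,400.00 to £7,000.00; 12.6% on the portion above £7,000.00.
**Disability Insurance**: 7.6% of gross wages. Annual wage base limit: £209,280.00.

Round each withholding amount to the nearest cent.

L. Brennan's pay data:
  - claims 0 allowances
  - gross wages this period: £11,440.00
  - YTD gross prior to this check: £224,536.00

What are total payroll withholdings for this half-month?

£1,058.82

Income Tax: taxable = £11,440.00
  £499.38 + 12.6% × (£11,440.00 − £7,000.00) = £499.38 + 12.6% × £4,440.00 = £1,058.82
Disability Insurance: YTD £224,536.00 ≥ cap £209,280.00 → £0.00
Total: £1,058.82 + £0.00 = £1,058.82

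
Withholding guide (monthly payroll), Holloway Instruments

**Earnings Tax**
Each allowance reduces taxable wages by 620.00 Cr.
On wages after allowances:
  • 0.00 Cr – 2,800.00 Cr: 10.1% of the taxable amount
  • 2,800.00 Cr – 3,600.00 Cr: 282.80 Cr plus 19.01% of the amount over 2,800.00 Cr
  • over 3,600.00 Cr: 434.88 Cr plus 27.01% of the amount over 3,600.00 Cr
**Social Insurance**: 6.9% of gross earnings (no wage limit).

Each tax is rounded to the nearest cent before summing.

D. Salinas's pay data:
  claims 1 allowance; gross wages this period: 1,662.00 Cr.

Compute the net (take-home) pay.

Earnings Tax: taxable = 1,662.00 Cr − 1×620.00 Cr = 1,042.00 Cr
  10.1% × 1,042.00 Cr = 105.24 Cr
Social Insurance: 6.9% × 1,662.00 Cr = 114.68 Cr
Total withheld: 105.24 Cr + 114.68 Cr = 219.92 Cr
Net pay: 1,662.00 Cr − 219.92 Cr = 1,442.08 Cr

1,442.08 Cr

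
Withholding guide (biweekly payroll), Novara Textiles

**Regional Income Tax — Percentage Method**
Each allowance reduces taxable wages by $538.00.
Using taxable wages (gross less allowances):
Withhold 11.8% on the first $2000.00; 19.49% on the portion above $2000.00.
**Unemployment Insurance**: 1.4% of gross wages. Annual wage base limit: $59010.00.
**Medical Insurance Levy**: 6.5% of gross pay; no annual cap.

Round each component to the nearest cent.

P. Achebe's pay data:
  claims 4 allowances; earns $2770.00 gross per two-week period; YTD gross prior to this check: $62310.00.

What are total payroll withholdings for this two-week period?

$252.97

Regional Income Tax: taxable = $2770.00 − 4×$538.00 = $618.00
  11.8% × $618.00 = $72.92
Unemployment Insurance: YTD $62310.00 ≥ cap $59010.00 → $0.00
Medical Insurance Levy: 6.5% × $2770.00 = $180.05
Total: $72.92 + $0.00 + $180.05 = $252.97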